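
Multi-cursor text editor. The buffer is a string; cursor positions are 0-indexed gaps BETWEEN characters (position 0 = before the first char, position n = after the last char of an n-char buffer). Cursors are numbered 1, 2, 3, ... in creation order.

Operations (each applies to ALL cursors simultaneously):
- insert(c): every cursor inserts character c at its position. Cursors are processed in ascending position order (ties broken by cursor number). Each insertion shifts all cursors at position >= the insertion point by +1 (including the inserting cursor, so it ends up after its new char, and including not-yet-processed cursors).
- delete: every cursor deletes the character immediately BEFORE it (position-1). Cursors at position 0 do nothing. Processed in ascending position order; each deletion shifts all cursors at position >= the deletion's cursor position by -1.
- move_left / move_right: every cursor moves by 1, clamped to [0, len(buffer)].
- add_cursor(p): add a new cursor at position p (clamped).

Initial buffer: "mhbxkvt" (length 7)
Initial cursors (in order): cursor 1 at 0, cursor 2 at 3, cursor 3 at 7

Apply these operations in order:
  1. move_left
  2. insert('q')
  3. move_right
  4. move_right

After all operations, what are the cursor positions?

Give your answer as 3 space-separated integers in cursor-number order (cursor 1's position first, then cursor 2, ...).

Answer: 3 6 10

Derivation:
After op 1 (move_left): buffer="mhbxkvt" (len 7), cursors c1@0 c2@2 c3@6, authorship .......
After op 2 (insert('q')): buffer="qmhqbxkvqt" (len 10), cursors c1@1 c2@4 c3@9, authorship 1..2....3.
After op 3 (move_right): buffer="qmhqbxkvqt" (len 10), cursors c1@2 c2@5 c3@10, authorship 1..2....3.
After op 4 (move_right): buffer="qmhqbxkvqt" (len 10), cursors c1@3 c2@6 c3@10, authorship 1..2....3.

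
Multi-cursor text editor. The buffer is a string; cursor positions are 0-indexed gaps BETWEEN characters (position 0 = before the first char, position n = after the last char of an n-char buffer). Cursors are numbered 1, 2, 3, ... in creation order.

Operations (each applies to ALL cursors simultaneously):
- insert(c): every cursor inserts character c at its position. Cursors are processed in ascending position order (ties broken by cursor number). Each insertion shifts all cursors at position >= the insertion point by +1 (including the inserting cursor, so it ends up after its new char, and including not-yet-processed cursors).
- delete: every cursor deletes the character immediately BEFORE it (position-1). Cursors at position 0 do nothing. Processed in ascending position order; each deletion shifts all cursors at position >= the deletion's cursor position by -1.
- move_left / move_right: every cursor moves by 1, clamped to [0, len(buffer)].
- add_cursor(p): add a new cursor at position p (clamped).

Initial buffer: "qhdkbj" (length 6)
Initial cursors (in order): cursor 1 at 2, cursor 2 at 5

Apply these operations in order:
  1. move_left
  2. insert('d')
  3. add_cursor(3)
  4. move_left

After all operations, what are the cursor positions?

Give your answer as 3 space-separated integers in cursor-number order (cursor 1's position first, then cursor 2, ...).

After op 1 (move_left): buffer="qhdkbj" (len 6), cursors c1@1 c2@4, authorship ......
After op 2 (insert('d')): buffer="qdhdkdbj" (len 8), cursors c1@2 c2@6, authorship .1...2..
After op 3 (add_cursor(3)): buffer="qdhdkdbj" (len 8), cursors c1@2 c3@3 c2@6, authorship .1...2..
After op 4 (move_left): buffer="qdhdkdbj" (len 8), cursors c1@1 c3@2 c2@5, authorship .1...2..

Answer: 1 5 2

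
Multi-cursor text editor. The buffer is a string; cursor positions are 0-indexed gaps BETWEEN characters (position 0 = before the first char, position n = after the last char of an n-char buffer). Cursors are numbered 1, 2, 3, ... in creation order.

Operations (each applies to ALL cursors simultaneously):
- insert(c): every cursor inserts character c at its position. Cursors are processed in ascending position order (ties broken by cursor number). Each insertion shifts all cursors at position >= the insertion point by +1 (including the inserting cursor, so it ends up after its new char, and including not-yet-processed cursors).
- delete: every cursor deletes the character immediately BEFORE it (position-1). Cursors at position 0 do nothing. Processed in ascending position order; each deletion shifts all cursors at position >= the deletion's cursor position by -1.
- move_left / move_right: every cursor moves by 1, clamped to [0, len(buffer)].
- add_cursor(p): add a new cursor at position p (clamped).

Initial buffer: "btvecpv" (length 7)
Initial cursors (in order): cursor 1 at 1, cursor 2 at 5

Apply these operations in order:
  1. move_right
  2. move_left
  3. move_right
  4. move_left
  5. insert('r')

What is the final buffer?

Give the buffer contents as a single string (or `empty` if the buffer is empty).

Answer: brtvecrpv

Derivation:
After op 1 (move_right): buffer="btvecpv" (len 7), cursors c1@2 c2@6, authorship .......
After op 2 (move_left): buffer="btvecpv" (len 7), cursors c1@1 c2@5, authorship .......
After op 3 (move_right): buffer="btvecpv" (len 7), cursors c1@2 c2@6, authorship .......
After op 4 (move_left): buffer="btvecpv" (len 7), cursors c1@1 c2@5, authorship .......
After op 5 (insert('r')): buffer="brtvecrpv" (len 9), cursors c1@2 c2@7, authorship .1....2..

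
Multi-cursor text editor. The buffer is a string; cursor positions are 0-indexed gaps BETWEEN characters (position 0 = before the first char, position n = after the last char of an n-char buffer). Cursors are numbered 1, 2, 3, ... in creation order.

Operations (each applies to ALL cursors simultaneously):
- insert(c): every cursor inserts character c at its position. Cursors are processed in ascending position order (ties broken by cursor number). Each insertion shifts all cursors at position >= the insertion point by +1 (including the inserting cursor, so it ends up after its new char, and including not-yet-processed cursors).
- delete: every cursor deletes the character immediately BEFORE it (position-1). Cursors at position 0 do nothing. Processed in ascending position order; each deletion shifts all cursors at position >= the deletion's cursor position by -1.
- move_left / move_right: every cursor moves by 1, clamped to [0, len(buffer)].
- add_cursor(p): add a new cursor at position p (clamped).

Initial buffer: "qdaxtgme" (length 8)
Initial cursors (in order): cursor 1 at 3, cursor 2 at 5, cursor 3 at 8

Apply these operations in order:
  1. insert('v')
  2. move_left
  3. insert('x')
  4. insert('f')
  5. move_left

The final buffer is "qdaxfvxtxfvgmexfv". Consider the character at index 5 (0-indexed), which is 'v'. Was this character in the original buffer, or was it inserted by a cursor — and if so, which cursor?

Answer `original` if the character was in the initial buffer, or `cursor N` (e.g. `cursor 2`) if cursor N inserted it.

After op 1 (insert('v')): buffer="qdavxtvgmev" (len 11), cursors c1@4 c2@7 c3@11, authorship ...1..2...3
After op 2 (move_left): buffer="qdavxtvgmev" (len 11), cursors c1@3 c2@6 c3@10, authorship ...1..2...3
After op 3 (insert('x')): buffer="qdaxvxtxvgmexv" (len 14), cursors c1@4 c2@8 c3@13, authorship ...11..22...33
After op 4 (insert('f')): buffer="qdaxfvxtxfvgmexfv" (len 17), cursors c1@5 c2@10 c3@16, authorship ...111..222...333
After op 5 (move_left): buffer="qdaxfvxtxfvgmexfv" (len 17), cursors c1@4 c2@9 c3@15, authorship ...111..222...333
Authorship (.=original, N=cursor N): . . . 1 1 1 . . 2 2 2 . . . 3 3 3
Index 5: author = 1

Answer: cursor 1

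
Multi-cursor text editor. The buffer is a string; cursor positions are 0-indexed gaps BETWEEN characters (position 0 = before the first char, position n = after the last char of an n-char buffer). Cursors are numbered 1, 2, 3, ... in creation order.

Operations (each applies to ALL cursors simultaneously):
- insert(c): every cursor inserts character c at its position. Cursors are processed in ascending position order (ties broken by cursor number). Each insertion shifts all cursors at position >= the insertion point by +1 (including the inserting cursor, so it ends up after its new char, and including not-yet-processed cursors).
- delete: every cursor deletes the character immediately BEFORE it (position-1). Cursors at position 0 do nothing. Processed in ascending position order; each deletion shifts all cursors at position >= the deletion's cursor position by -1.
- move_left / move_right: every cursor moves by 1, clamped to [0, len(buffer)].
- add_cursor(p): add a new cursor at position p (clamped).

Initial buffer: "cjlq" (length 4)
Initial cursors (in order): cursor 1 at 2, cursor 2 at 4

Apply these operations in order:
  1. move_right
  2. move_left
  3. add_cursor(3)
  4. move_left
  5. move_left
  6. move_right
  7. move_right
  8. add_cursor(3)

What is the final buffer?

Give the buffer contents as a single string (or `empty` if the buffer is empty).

Answer: cjlq

Derivation:
After op 1 (move_right): buffer="cjlq" (len 4), cursors c1@3 c2@4, authorship ....
After op 2 (move_left): buffer="cjlq" (len 4), cursors c1@2 c2@3, authorship ....
After op 3 (add_cursor(3)): buffer="cjlq" (len 4), cursors c1@2 c2@3 c3@3, authorship ....
After op 4 (move_left): buffer="cjlq" (len 4), cursors c1@1 c2@2 c3@2, authorship ....
After op 5 (move_left): buffer="cjlq" (len 4), cursors c1@0 c2@1 c3@1, authorship ....
After op 6 (move_right): buffer="cjlq" (len 4), cursors c1@1 c2@2 c3@2, authorship ....
After op 7 (move_right): buffer="cjlq" (len 4), cursors c1@2 c2@3 c3@3, authorship ....
After op 8 (add_cursor(3)): buffer="cjlq" (len 4), cursors c1@2 c2@3 c3@3 c4@3, authorship ....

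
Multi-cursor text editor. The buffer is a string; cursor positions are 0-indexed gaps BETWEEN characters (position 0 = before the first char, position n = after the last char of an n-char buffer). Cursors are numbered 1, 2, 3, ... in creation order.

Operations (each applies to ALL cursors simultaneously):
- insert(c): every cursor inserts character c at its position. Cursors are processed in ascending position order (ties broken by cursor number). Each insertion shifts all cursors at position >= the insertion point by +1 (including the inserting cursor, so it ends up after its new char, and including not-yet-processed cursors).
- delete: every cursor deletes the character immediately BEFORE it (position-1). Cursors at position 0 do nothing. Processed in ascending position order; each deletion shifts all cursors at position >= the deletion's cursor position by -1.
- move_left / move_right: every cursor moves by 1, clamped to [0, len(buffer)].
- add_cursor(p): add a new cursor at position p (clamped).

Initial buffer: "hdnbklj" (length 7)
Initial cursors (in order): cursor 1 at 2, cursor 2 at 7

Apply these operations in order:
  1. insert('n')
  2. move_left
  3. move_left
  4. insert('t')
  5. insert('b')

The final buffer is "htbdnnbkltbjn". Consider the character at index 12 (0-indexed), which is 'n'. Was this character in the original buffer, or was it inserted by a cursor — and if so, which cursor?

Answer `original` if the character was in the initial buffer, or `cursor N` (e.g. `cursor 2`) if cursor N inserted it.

Answer: cursor 2

Derivation:
After op 1 (insert('n')): buffer="hdnnbkljn" (len 9), cursors c1@3 c2@9, authorship ..1.....2
After op 2 (move_left): buffer="hdnnbkljn" (len 9), cursors c1@2 c2@8, authorship ..1.....2
After op 3 (move_left): buffer="hdnnbkljn" (len 9), cursors c1@1 c2@7, authorship ..1.....2
After op 4 (insert('t')): buffer="htdnnbkltjn" (len 11), cursors c1@2 c2@9, authorship .1.1....2.2
After op 5 (insert('b')): buffer="htbdnnbkltbjn" (len 13), cursors c1@3 c2@11, authorship .11.1....22.2
Authorship (.=original, N=cursor N): . 1 1 . 1 . . . . 2 2 . 2
Index 12: author = 2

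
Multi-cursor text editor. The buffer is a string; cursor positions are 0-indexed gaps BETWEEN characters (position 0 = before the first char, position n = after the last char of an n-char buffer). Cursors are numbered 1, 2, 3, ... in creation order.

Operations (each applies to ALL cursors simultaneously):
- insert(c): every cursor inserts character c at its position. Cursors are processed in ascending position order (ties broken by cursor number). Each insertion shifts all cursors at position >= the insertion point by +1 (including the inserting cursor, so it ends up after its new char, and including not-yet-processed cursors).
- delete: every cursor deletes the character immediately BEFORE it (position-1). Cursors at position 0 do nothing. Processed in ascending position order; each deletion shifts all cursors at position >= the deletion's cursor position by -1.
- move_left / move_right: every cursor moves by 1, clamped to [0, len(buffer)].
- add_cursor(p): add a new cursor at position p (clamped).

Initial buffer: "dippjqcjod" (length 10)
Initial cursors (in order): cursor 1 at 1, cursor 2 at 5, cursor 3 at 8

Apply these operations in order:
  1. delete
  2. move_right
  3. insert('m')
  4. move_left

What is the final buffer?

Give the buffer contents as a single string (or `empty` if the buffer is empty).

Answer: imppqmcomd

Derivation:
After op 1 (delete): buffer="ippqcod" (len 7), cursors c1@0 c2@3 c3@5, authorship .......
After op 2 (move_right): buffer="ippqcod" (len 7), cursors c1@1 c2@4 c3@6, authorship .......
After op 3 (insert('m')): buffer="imppqmcomd" (len 10), cursors c1@2 c2@6 c3@9, authorship .1...2..3.
After op 4 (move_left): buffer="imppqmcomd" (len 10), cursors c1@1 c2@5 c3@8, authorship .1...2..3.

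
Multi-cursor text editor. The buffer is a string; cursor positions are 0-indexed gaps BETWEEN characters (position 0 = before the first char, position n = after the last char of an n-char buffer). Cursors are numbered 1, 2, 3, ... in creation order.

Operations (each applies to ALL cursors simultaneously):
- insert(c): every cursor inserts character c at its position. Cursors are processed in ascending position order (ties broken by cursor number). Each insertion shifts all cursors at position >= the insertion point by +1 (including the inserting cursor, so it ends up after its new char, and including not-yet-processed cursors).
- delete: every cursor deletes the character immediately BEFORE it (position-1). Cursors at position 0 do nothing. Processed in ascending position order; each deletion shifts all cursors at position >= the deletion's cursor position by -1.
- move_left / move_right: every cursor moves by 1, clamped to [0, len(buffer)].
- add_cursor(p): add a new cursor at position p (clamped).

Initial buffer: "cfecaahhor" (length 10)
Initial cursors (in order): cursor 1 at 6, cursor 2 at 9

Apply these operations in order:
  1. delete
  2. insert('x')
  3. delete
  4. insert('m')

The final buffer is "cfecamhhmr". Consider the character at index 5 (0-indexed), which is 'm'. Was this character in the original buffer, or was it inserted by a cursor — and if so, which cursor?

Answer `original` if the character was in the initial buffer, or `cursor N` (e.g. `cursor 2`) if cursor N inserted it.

After op 1 (delete): buffer="cfecahhr" (len 8), cursors c1@5 c2@7, authorship ........
After op 2 (insert('x')): buffer="cfecaxhhxr" (len 10), cursors c1@6 c2@9, authorship .....1..2.
After op 3 (delete): buffer="cfecahhr" (len 8), cursors c1@5 c2@7, authorship ........
After op 4 (insert('m')): buffer="cfecamhhmr" (len 10), cursors c1@6 c2@9, authorship .....1..2.
Authorship (.=original, N=cursor N): . . . . . 1 . . 2 .
Index 5: author = 1

Answer: cursor 1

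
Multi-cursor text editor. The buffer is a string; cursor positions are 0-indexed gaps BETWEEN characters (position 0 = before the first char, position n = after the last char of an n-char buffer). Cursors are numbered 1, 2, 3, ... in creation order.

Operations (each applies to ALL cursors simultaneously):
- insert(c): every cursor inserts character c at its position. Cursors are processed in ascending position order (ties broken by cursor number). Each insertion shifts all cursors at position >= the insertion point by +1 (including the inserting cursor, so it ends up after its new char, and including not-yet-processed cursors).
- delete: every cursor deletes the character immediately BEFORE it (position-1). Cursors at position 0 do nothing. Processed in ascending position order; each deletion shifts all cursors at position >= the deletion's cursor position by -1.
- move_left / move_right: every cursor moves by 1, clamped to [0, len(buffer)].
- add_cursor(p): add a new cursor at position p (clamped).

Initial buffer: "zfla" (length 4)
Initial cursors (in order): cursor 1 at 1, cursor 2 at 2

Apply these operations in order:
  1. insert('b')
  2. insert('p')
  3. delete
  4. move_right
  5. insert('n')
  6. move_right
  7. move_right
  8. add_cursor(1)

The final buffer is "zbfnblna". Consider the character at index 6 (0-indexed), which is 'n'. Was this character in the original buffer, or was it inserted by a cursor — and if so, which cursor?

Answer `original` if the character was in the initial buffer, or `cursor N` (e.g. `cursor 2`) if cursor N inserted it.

After op 1 (insert('b')): buffer="zbfbla" (len 6), cursors c1@2 c2@4, authorship .1.2..
After op 2 (insert('p')): buffer="zbpfbpla" (len 8), cursors c1@3 c2@6, authorship .11.22..
After op 3 (delete): buffer="zbfbla" (len 6), cursors c1@2 c2@4, authorship .1.2..
After op 4 (move_right): buffer="zbfbla" (len 6), cursors c1@3 c2@5, authorship .1.2..
After op 5 (insert('n')): buffer="zbfnblna" (len 8), cursors c1@4 c2@7, authorship .1.12.2.
After op 6 (move_right): buffer="zbfnblna" (len 8), cursors c1@5 c2@8, authorship .1.12.2.
After op 7 (move_right): buffer="zbfnblna" (len 8), cursors c1@6 c2@8, authorship .1.12.2.
After op 8 (add_cursor(1)): buffer="zbfnblna" (len 8), cursors c3@1 c1@6 c2@8, authorship .1.12.2.
Authorship (.=original, N=cursor N): . 1 . 1 2 . 2 .
Index 6: author = 2

Answer: cursor 2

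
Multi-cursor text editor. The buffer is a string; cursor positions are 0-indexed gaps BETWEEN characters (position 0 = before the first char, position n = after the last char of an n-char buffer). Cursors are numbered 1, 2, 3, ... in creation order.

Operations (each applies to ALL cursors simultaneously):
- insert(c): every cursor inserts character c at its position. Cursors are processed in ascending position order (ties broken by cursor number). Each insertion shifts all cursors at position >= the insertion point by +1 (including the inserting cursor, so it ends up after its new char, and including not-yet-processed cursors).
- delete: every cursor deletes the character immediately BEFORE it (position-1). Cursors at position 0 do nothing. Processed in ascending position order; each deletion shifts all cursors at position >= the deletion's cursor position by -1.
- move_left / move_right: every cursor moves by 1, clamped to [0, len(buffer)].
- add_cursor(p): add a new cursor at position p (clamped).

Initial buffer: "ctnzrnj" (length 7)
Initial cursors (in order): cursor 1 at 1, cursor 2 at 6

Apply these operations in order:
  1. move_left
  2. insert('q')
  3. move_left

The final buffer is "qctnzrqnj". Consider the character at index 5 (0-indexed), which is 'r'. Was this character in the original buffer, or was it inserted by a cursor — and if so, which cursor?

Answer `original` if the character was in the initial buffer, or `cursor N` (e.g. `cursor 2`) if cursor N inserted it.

After op 1 (move_left): buffer="ctnzrnj" (len 7), cursors c1@0 c2@5, authorship .......
After op 2 (insert('q')): buffer="qctnzrqnj" (len 9), cursors c1@1 c2@7, authorship 1.....2..
After op 3 (move_left): buffer="qctnzrqnj" (len 9), cursors c1@0 c2@6, authorship 1.....2..
Authorship (.=original, N=cursor N): 1 . . . . . 2 . .
Index 5: author = original

Answer: original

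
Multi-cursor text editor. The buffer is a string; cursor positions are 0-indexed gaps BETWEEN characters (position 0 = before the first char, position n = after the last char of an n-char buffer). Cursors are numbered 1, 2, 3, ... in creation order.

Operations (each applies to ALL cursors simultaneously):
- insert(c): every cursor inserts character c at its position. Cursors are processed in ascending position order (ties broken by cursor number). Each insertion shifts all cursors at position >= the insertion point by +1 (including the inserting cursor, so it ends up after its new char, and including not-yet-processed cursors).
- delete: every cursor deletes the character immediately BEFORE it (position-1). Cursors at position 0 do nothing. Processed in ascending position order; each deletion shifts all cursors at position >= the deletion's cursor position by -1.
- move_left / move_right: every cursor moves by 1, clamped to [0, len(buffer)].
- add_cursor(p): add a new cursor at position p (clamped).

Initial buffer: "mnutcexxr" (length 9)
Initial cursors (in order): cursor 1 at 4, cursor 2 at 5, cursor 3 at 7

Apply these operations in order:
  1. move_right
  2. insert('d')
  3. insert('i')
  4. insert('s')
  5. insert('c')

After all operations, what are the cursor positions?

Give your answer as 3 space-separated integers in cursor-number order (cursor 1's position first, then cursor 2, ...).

After op 1 (move_right): buffer="mnutcexxr" (len 9), cursors c1@5 c2@6 c3@8, authorship .........
After op 2 (insert('d')): buffer="mnutcdedxxdr" (len 12), cursors c1@6 c2@8 c3@11, authorship .....1.2..3.
After op 3 (insert('i')): buffer="mnutcdiedixxdir" (len 15), cursors c1@7 c2@10 c3@14, authorship .....11.22..33.
After op 4 (insert('s')): buffer="mnutcdisedisxxdisr" (len 18), cursors c1@8 c2@12 c3@17, authorship .....111.222..333.
After op 5 (insert('c')): buffer="mnutcdiscediscxxdiscr" (len 21), cursors c1@9 c2@14 c3@20, authorship .....1111.2222..3333.

Answer: 9 14 20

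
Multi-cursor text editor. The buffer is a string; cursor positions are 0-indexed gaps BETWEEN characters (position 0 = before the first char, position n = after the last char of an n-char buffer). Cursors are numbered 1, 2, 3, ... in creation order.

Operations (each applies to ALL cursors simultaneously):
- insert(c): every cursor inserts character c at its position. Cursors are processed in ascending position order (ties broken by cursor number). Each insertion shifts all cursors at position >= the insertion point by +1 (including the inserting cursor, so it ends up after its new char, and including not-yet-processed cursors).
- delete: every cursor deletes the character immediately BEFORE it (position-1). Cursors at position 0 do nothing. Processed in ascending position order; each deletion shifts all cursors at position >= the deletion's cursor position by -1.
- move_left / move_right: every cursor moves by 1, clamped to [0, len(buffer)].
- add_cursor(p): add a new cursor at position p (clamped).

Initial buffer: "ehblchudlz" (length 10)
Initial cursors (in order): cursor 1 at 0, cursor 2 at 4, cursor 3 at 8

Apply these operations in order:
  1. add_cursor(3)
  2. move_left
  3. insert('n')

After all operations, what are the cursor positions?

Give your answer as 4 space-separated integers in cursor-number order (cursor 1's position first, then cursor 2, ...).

After op 1 (add_cursor(3)): buffer="ehblchudlz" (len 10), cursors c1@0 c4@3 c2@4 c3@8, authorship ..........
After op 2 (move_left): buffer="ehblchudlz" (len 10), cursors c1@0 c4@2 c2@3 c3@7, authorship ..........
After op 3 (insert('n')): buffer="nehnbnlchundlz" (len 14), cursors c1@1 c4@4 c2@6 c3@11, authorship 1..4.2....3...

Answer: 1 6 11 4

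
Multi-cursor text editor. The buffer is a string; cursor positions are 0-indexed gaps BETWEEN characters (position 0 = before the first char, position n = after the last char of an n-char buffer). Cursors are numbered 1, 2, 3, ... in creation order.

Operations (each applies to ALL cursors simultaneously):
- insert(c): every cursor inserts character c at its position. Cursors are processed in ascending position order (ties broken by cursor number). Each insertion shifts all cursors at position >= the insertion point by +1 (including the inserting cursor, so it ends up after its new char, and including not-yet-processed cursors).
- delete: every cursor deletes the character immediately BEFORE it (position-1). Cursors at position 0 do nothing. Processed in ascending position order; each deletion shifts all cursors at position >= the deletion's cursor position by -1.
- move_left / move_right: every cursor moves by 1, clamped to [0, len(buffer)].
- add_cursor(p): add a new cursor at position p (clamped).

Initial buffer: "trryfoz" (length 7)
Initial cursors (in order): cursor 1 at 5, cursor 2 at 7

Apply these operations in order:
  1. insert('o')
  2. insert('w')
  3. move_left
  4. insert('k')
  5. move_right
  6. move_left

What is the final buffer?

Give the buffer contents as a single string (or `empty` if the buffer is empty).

After op 1 (insert('o')): buffer="trryfoozo" (len 9), cursors c1@6 c2@9, authorship .....1..2
After op 2 (insert('w')): buffer="trryfowozow" (len 11), cursors c1@7 c2@11, authorship .....11..22
After op 3 (move_left): buffer="trryfowozow" (len 11), cursors c1@6 c2@10, authorship .....11..22
After op 4 (insert('k')): buffer="trryfokwozokw" (len 13), cursors c1@7 c2@12, authorship .....111..222
After op 5 (move_right): buffer="trryfokwozokw" (len 13), cursors c1@8 c2@13, authorship .....111..222
After op 6 (move_left): buffer="trryfokwozokw" (len 13), cursors c1@7 c2@12, authorship .....111..222

Answer: trryfokwozokw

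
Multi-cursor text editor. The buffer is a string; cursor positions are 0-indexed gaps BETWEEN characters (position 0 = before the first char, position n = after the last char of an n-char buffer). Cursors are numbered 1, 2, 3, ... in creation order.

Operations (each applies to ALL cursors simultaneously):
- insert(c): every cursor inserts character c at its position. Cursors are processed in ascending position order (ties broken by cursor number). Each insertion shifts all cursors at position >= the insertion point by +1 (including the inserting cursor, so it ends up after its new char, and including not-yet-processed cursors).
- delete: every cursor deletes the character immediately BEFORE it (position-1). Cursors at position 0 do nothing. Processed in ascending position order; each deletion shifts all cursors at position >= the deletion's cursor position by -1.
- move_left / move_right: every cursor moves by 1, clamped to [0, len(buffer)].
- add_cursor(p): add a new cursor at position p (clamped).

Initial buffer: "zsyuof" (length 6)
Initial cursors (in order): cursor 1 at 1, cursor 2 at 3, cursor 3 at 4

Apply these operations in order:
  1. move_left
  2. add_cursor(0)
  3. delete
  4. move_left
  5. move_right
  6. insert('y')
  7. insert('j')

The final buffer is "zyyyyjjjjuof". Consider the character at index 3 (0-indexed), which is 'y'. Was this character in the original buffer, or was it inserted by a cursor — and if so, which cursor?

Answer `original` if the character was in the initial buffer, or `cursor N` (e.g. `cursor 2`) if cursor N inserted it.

After op 1 (move_left): buffer="zsyuof" (len 6), cursors c1@0 c2@2 c3@3, authorship ......
After op 2 (add_cursor(0)): buffer="zsyuof" (len 6), cursors c1@0 c4@0 c2@2 c3@3, authorship ......
After op 3 (delete): buffer="zuof" (len 4), cursors c1@0 c4@0 c2@1 c3@1, authorship ....
After op 4 (move_left): buffer="zuof" (len 4), cursors c1@0 c2@0 c3@0 c4@0, authorship ....
After op 5 (move_right): buffer="zuof" (len 4), cursors c1@1 c2@1 c3@1 c4@1, authorship ....
After op 6 (insert('y')): buffer="zyyyyuof" (len 8), cursors c1@5 c2@5 c3@5 c4@5, authorship .1234...
After op 7 (insert('j')): buffer="zyyyyjjjjuof" (len 12), cursors c1@9 c2@9 c3@9 c4@9, authorship .12341234...
Authorship (.=original, N=cursor N): . 1 2 3 4 1 2 3 4 . . .
Index 3: author = 3

Answer: cursor 3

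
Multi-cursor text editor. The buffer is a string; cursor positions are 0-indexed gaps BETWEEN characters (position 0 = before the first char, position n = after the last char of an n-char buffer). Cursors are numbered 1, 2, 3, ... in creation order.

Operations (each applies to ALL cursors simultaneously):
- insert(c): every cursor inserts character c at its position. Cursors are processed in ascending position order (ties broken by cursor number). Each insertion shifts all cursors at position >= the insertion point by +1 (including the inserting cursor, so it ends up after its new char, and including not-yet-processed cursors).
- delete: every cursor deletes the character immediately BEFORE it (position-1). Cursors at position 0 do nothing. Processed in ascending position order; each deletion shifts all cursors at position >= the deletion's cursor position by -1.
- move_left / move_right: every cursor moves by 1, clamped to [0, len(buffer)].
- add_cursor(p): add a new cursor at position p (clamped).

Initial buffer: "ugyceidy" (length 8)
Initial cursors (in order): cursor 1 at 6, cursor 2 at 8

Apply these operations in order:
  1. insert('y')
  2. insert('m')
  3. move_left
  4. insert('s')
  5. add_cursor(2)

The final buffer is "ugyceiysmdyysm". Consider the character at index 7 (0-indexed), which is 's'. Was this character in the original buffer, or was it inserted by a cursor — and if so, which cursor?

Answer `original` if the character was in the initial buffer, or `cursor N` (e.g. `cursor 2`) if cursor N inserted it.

After op 1 (insert('y')): buffer="ugyceiydyy" (len 10), cursors c1@7 c2@10, authorship ......1..2
After op 2 (insert('m')): buffer="ugyceiymdyym" (len 12), cursors c1@8 c2@12, authorship ......11..22
After op 3 (move_left): buffer="ugyceiymdyym" (len 12), cursors c1@7 c2@11, authorship ......11..22
After op 4 (insert('s')): buffer="ugyceiysmdyysm" (len 14), cursors c1@8 c2@13, authorship ......111..222
After op 5 (add_cursor(2)): buffer="ugyceiysmdyysm" (len 14), cursors c3@2 c1@8 c2@13, authorship ......111..222
Authorship (.=original, N=cursor N): . . . . . . 1 1 1 . . 2 2 2
Index 7: author = 1

Answer: cursor 1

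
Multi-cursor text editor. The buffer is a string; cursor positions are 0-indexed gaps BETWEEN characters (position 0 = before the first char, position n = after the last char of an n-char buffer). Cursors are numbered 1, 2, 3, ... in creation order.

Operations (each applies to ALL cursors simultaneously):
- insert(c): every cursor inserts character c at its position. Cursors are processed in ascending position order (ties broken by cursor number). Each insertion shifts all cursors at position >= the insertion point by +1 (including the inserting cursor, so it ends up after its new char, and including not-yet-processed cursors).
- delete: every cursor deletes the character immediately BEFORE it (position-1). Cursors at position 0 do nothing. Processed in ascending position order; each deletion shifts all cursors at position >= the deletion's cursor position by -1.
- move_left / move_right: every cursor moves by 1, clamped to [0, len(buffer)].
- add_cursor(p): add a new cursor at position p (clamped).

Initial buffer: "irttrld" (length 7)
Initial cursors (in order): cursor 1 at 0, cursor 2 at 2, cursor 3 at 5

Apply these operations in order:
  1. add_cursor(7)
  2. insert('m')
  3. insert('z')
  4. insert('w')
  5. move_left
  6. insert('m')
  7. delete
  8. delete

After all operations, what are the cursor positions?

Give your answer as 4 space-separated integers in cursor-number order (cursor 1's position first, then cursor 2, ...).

Answer: 1 5 10 14

Derivation:
After op 1 (add_cursor(7)): buffer="irttrld" (len 7), cursors c1@0 c2@2 c3@5 c4@7, authorship .......
After op 2 (insert('m')): buffer="mirmttrmldm" (len 11), cursors c1@1 c2@4 c3@8 c4@11, authorship 1..2...3..4
After op 3 (insert('z')): buffer="mzirmzttrmzldmz" (len 15), cursors c1@2 c2@6 c3@11 c4@15, authorship 11..22...33..44
After op 4 (insert('w')): buffer="mzwirmzwttrmzwldmzw" (len 19), cursors c1@3 c2@8 c3@14 c4@19, authorship 111..222...333..444
After op 5 (move_left): buffer="mzwirmzwttrmzwldmzw" (len 19), cursors c1@2 c2@7 c3@13 c4@18, authorship 111..222...333..444
After op 6 (insert('m')): buffer="mzmwirmzmwttrmzmwldmzmw" (len 23), cursors c1@3 c2@9 c3@16 c4@22, authorship 1111..2222...3333..4444
After op 7 (delete): buffer="mzwirmzwttrmzwldmzw" (len 19), cursors c1@2 c2@7 c3@13 c4@18, authorship 111..222...333..444
After op 8 (delete): buffer="mwirmwttrmwldmw" (len 15), cursors c1@1 c2@5 c3@10 c4@14, authorship 11..22...33..44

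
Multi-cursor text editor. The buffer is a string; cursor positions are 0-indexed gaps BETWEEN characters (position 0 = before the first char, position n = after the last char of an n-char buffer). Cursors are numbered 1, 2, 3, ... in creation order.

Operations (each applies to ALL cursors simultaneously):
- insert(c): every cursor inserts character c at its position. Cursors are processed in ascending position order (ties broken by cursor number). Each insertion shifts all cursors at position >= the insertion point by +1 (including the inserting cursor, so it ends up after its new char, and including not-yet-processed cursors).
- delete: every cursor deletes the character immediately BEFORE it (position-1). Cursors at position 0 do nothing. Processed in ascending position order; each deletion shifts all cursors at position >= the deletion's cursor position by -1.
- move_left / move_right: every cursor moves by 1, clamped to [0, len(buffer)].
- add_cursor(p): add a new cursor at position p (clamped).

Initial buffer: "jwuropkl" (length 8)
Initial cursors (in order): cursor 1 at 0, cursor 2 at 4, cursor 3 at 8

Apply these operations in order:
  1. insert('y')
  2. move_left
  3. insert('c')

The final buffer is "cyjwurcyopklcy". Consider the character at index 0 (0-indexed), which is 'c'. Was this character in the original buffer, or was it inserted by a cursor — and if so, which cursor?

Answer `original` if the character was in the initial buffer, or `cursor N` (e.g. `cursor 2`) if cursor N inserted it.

Answer: cursor 1

Derivation:
After op 1 (insert('y')): buffer="yjwuryopkly" (len 11), cursors c1@1 c2@6 c3@11, authorship 1....2....3
After op 2 (move_left): buffer="yjwuryopkly" (len 11), cursors c1@0 c2@5 c3@10, authorship 1....2....3
After op 3 (insert('c')): buffer="cyjwurcyopklcy" (len 14), cursors c1@1 c2@7 c3@13, authorship 11....22....33
Authorship (.=original, N=cursor N): 1 1 . . . . 2 2 . . . . 3 3
Index 0: author = 1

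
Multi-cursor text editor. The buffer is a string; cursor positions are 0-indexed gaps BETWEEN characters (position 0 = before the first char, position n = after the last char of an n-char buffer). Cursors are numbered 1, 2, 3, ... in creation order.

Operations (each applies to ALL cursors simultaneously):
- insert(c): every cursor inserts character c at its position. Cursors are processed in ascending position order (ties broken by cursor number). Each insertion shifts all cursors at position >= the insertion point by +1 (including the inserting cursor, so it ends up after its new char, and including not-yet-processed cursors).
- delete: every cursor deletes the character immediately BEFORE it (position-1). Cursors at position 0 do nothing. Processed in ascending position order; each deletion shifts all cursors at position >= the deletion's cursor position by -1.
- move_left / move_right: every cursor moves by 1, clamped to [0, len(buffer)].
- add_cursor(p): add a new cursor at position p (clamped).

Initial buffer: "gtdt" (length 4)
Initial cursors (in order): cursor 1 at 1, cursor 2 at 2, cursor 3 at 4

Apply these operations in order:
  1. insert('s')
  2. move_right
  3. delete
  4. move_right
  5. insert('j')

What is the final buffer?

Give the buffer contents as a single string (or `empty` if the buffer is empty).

Answer: gssjtjj

Derivation:
After op 1 (insert('s')): buffer="gstsdts" (len 7), cursors c1@2 c2@4 c3@7, authorship .1.2..3
After op 2 (move_right): buffer="gstsdts" (len 7), cursors c1@3 c2@5 c3@7, authorship .1.2..3
After op 3 (delete): buffer="gsst" (len 4), cursors c1@2 c2@3 c3@4, authorship .12.
After op 4 (move_right): buffer="gsst" (len 4), cursors c1@3 c2@4 c3@4, authorship .12.
After op 5 (insert('j')): buffer="gssjtjj" (len 7), cursors c1@4 c2@7 c3@7, authorship .121.23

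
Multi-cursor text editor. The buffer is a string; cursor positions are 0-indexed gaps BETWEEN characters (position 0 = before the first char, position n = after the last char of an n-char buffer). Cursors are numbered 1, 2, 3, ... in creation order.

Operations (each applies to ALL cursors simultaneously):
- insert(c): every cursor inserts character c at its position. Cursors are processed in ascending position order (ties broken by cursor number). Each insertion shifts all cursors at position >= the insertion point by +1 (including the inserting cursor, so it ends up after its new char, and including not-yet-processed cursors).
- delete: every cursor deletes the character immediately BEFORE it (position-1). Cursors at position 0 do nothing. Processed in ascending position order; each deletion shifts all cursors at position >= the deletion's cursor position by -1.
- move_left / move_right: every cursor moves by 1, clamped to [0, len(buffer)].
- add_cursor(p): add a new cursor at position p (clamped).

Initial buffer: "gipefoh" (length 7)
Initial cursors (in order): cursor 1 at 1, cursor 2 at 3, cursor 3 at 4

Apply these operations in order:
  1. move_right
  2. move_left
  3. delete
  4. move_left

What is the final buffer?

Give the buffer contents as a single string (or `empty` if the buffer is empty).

After op 1 (move_right): buffer="gipefoh" (len 7), cursors c1@2 c2@4 c3@5, authorship .......
After op 2 (move_left): buffer="gipefoh" (len 7), cursors c1@1 c2@3 c3@4, authorship .......
After op 3 (delete): buffer="ifoh" (len 4), cursors c1@0 c2@1 c3@1, authorship ....
After op 4 (move_left): buffer="ifoh" (len 4), cursors c1@0 c2@0 c3@0, authorship ....

Answer: ifoh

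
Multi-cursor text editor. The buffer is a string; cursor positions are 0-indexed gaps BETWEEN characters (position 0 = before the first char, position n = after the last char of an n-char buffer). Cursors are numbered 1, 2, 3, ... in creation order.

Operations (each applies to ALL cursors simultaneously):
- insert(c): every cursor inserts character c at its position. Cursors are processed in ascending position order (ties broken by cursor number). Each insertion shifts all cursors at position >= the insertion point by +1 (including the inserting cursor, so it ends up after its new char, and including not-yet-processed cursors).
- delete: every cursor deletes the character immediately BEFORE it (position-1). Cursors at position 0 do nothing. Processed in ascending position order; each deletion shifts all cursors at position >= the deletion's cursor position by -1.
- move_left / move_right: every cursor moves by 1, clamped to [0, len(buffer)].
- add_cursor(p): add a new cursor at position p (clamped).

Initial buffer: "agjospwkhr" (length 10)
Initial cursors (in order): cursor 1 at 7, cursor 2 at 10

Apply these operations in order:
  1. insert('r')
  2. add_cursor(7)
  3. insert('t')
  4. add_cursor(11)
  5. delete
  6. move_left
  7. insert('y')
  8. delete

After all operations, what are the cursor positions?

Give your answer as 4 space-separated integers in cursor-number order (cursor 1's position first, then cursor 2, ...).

Answer: 7 10 6 7

Derivation:
After op 1 (insert('r')): buffer="agjospwrkhrr" (len 12), cursors c1@8 c2@12, authorship .......1...2
After op 2 (add_cursor(7)): buffer="agjospwrkhrr" (len 12), cursors c3@7 c1@8 c2@12, authorship .......1...2
After op 3 (insert('t')): buffer="agjospwtrtkhrrt" (len 15), cursors c3@8 c1@10 c2@15, authorship .......311...22
After op 4 (add_cursor(11)): buffer="agjospwtrtkhrrt" (len 15), cursors c3@8 c1@10 c4@11 c2@15, authorship .......311...22
After op 5 (delete): buffer="agjospwrhrr" (len 11), cursors c3@7 c1@8 c4@8 c2@11, authorship .......1..2
After op 6 (move_left): buffer="agjospwrhrr" (len 11), cursors c3@6 c1@7 c4@7 c2@10, authorship .......1..2
After op 7 (insert('y')): buffer="agjospywyyrhryr" (len 15), cursors c3@7 c1@10 c4@10 c2@14, authorship ......3.141..22
After op 8 (delete): buffer="agjospwrhrr" (len 11), cursors c3@6 c1@7 c4@7 c2@10, authorship .......1..2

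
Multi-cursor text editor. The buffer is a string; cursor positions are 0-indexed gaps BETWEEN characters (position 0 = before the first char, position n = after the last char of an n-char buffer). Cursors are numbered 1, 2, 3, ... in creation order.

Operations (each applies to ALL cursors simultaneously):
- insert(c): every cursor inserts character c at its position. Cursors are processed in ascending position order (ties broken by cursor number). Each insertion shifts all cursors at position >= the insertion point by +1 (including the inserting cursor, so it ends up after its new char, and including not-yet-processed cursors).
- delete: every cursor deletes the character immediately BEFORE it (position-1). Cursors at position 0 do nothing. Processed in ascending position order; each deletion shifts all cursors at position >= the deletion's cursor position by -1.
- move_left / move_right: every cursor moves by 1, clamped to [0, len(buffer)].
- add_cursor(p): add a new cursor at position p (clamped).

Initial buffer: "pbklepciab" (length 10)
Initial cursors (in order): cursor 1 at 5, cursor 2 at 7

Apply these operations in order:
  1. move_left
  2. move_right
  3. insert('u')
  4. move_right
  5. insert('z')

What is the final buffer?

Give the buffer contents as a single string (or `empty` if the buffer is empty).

Answer: pbkleupzcuizab

Derivation:
After op 1 (move_left): buffer="pbklepciab" (len 10), cursors c1@4 c2@6, authorship ..........
After op 2 (move_right): buffer="pbklepciab" (len 10), cursors c1@5 c2@7, authorship ..........
After op 3 (insert('u')): buffer="pbkleupcuiab" (len 12), cursors c1@6 c2@9, authorship .....1..2...
After op 4 (move_right): buffer="pbkleupcuiab" (len 12), cursors c1@7 c2@10, authorship .....1..2...
After op 5 (insert('z')): buffer="pbkleupzcuizab" (len 14), cursors c1@8 c2@12, authorship .....1.1.2.2..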